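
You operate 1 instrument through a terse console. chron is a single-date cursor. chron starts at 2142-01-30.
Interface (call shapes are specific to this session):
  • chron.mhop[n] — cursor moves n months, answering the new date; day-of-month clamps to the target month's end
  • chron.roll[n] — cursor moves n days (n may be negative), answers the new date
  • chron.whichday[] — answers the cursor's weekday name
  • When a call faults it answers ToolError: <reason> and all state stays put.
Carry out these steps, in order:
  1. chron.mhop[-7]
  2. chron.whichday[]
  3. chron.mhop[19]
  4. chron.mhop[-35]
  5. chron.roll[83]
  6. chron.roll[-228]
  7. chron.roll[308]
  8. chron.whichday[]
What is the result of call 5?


# 1. chron.mhop(-7) -> 2141-06-30
# 2. chron.whichday() -> Friday
# 3. chron.mhop(19) -> 2143-01-30
# 4. chron.mhop(-35) -> 2140-02-29
# 5. chron.roll(83) -> 2140-05-22
# 6. chron.roll(-228) -> 2139-10-07
# 7. chron.roll(308) -> 2140-08-10
# 8. chron.whichday() -> Wednesday

Answer: 2140-05-22


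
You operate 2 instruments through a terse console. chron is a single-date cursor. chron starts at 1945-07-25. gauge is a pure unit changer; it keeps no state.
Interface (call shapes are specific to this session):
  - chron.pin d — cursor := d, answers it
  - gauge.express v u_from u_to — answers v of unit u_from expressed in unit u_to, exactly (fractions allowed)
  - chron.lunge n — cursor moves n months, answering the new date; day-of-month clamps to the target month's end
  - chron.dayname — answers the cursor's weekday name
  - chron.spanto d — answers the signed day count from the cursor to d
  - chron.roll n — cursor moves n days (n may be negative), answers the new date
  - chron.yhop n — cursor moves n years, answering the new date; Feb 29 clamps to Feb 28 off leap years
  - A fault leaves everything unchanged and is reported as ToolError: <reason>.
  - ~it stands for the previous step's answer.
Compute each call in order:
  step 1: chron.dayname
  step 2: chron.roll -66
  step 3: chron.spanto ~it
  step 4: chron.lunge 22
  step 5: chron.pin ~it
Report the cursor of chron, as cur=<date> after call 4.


;; dayname() == Wednesday
;; roll(n=-66) == 1945-05-20
;; spanto(d=~it) == 0
;; lunge(n=22) == 1947-03-20
;; pin(d=~it) == 1947-03-20

Answer: cur=1947-03-20


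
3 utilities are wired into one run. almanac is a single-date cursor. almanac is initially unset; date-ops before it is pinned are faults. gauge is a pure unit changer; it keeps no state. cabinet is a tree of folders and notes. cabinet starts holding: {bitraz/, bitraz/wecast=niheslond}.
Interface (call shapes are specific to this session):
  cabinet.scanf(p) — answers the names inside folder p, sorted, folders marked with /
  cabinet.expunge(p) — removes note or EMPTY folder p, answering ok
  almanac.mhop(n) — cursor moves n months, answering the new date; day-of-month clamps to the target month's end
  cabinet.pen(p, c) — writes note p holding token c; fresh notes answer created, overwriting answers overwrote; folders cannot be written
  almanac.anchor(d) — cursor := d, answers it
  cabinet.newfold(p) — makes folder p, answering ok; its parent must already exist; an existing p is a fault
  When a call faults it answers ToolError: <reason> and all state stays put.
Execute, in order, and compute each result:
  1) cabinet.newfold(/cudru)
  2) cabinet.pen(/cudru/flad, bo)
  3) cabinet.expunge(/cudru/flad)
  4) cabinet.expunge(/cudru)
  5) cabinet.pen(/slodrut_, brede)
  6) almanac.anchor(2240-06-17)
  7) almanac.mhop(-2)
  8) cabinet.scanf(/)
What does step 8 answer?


Answer: [bitraz/, slodrut_]

Derivation:
-> cabinet.newfold(p: /cudru)
<- ok
-> cabinet.pen(p: /cudru/flad, c: bo)
<- created
-> cabinet.expunge(p: /cudru/flad)
<- ok
-> cabinet.expunge(p: /cudru)
<- ok
-> cabinet.pen(p: /slodrut_, c: brede)
<- created
-> almanac.anchor(d: 2240-06-17)
<- 2240-06-17
-> almanac.mhop(n: -2)
<- 2240-04-17
-> cabinet.scanf(p: /)
<- [bitraz/, slodrut_]


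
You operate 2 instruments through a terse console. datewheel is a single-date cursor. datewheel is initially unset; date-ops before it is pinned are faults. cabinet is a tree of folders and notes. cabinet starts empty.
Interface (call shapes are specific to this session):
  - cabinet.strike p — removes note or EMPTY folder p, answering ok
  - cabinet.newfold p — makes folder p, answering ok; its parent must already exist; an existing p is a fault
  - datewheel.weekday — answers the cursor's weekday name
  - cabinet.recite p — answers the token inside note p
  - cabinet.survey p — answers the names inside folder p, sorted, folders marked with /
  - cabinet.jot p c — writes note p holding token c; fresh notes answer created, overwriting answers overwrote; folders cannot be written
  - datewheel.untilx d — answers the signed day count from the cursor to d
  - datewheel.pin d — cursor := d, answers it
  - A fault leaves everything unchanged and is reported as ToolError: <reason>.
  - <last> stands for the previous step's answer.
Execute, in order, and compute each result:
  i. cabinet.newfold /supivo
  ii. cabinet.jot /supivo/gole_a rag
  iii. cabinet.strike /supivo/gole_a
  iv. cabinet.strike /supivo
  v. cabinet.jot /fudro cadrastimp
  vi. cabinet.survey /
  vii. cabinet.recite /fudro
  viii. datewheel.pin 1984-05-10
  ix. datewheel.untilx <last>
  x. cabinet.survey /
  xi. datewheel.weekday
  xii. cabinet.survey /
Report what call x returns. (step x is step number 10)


Answer: [fudro]

Derivation:
I run newfold on p='/supivo', giving ok.
Next I call jot on p='/supivo/gole_a', c='rag', giving created.
Calling strike on p='/supivo/gole_a', which returns ok.
I call strike on p='/supivo', → ok.
I invoke jot on p='/fudro', c='cadrastimp', which returns created.
I try survey on p='/', giving [fudro].
Then recite on p='/fudro', yielding cadrastimp.
Invoking pin on d='1984-05-10': 1984-05-10.
Using untilx on d='<last>': 0.
Then survey on p='/', giving [fudro].
I use weekday(), giving Thursday.
I try survey on p='/', which returns [fudro].


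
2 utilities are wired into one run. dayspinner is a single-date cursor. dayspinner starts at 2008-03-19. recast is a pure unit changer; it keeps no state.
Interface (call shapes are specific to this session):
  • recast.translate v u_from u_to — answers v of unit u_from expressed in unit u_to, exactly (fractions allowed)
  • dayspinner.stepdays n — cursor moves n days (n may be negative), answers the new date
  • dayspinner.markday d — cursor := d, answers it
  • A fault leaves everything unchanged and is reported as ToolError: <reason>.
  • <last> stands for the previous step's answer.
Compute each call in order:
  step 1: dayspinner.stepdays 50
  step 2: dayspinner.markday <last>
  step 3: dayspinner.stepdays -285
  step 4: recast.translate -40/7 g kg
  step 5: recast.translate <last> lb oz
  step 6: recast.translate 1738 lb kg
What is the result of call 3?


Answer: 2007-07-28

Derivation:
→ stepdays(n→50)
← 2008-05-08
→ markday(d→<last>)
← 2008-05-08
→ stepdays(n→-285)
← 2007-07-28
→ translate(v→-40/7, u_from→g, u_to→kg)
← -1/175
→ translate(v→<last>, u_from→lb, u_to→oz)
← -16/175
→ translate(v→1738, u_from→lb, u_to→kg)
← 39417176953/50000000


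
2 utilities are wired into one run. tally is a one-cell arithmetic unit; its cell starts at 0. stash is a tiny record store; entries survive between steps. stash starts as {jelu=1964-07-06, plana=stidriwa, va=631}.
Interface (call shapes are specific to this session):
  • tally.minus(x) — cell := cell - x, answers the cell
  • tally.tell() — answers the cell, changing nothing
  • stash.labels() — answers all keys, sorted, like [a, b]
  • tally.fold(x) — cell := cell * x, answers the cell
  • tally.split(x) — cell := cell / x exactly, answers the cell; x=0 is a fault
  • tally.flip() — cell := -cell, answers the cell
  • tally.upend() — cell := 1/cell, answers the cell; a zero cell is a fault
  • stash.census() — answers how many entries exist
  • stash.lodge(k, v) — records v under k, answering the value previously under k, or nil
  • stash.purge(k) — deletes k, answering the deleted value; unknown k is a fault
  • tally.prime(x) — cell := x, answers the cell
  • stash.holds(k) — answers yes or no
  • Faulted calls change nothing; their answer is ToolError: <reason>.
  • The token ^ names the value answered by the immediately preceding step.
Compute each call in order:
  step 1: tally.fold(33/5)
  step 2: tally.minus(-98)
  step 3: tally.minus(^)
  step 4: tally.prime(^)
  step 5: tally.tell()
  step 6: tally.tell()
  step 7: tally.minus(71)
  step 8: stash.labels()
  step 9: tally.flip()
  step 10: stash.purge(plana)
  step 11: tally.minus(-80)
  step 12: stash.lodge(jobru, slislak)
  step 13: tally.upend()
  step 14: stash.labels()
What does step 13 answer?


% fold 33/5
[out] 0
% minus -98
[out] 98
% minus ^
[out] 0
% prime ^
[out] 0
% tell
[out] 0
% tell
[out] 0
% minus 71
[out] -71
% labels
[out] [jelu, plana, va]
% flip
[out] 71
% purge plana
[out] stidriwa
% minus -80
[out] 151
% lodge jobru slislak
[out] nil
% upend
[out] 1/151
% labels
[out] [jelu, jobru, va]

Answer: 1/151


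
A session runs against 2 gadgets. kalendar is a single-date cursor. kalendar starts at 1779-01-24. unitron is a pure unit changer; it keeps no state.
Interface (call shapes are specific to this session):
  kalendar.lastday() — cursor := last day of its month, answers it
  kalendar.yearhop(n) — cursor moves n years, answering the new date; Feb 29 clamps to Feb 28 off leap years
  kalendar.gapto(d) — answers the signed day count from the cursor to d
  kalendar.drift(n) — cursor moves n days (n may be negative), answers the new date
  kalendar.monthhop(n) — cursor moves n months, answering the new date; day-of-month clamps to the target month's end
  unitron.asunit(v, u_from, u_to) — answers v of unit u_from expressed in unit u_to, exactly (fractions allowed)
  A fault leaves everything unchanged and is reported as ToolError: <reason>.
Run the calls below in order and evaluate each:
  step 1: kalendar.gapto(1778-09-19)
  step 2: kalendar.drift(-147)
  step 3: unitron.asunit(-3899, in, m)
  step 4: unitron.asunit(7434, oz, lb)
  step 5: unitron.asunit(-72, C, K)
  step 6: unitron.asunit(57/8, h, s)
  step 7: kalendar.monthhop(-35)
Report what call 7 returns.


-> kalendar.gapto(d=1778-09-19)
<- -127
-> kalendar.drift(n=-147)
<- 1778-08-30
-> unitron.asunit(v=-3899, u_from=in, u_to=m)
<- -495173/5000
-> unitron.asunit(v=7434, u_from=oz, u_to=lb)
<- 3717/8
-> unitron.asunit(v=-72, u_from=C, u_to=K)
<- 4023/20
-> unitron.asunit(v=57/8, u_from=h, u_to=s)
<- 25650
-> kalendar.monthhop(n=-35)
<- 1775-09-30

Answer: 1775-09-30


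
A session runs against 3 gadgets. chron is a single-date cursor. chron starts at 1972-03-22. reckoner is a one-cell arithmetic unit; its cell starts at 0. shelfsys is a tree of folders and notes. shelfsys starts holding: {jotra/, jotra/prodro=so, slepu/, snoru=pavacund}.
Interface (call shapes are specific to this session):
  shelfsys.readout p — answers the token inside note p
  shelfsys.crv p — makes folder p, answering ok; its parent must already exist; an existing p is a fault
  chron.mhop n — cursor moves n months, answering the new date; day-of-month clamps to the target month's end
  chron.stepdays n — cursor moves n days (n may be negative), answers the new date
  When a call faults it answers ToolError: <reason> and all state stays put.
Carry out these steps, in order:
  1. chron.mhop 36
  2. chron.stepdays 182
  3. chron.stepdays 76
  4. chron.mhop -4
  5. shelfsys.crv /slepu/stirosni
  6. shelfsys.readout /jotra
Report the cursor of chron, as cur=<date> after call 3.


;; 1. mhop(n=36) => 1975-03-22
;; 2. stepdays(n=182) => 1975-09-20
;; 3. stepdays(n=76) => 1975-12-05
;; 4. mhop(n=-4) => 1975-08-05
;; 5. crv(p=/slepu/stirosni) => ok
;; 6. readout(p=/jotra) => ToolError: is a directory

Answer: cur=1975-12-05


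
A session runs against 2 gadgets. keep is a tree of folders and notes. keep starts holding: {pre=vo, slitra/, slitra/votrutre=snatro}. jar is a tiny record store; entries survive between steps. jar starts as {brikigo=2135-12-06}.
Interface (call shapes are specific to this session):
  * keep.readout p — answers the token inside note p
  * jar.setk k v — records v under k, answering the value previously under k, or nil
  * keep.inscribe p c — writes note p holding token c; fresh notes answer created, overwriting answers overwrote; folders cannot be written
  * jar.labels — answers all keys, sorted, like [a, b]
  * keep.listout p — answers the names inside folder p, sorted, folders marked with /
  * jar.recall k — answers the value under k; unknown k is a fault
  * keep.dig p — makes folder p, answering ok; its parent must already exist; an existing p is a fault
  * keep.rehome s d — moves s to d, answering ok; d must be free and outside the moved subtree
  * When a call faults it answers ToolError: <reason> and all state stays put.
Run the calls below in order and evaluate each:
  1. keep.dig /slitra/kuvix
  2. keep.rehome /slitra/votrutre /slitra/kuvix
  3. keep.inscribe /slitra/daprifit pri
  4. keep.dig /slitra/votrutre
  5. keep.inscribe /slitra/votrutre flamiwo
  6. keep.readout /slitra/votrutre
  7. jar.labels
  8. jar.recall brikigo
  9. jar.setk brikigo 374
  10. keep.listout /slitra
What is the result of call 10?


Answer: [daprifit, kuvix/, votrutre]

Derivation:
;; dig(p→/slitra/kuvix) : ok
;; rehome(s→/slitra/votrutre, d→/slitra/kuvix) : ToolError: exists
;; inscribe(p→/slitra/daprifit, c→pri) : created
;; dig(p→/slitra/votrutre) : ToolError: exists
;; inscribe(p→/slitra/votrutre, c→flamiwo) : overwrote
;; readout(p→/slitra/votrutre) : flamiwo
;; labels() : [brikigo]
;; recall(k→brikigo) : 2135-12-06
;; setk(k→brikigo, v→374) : 2135-12-06
;; listout(p→/slitra) : [daprifit, kuvix/, votrutre]


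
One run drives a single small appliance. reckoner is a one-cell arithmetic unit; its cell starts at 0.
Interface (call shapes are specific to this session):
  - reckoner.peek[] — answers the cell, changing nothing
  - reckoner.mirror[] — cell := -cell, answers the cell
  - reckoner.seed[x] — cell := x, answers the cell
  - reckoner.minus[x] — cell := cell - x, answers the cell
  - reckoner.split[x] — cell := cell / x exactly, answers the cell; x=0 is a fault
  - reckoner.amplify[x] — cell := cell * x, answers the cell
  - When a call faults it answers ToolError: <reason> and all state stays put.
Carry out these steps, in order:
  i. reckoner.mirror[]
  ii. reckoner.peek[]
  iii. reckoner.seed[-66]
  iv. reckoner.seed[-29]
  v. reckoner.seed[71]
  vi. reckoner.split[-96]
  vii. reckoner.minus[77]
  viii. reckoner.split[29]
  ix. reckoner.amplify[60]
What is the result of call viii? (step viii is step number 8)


;; 1. mirror() : 0
;; 2. peek() : 0
;; 3. seed(x→-66) : -66
;; 4. seed(x→-29) : -29
;; 5. seed(x→71) : 71
;; 6. split(x→-96) : -71/96
;; 7. minus(x→77) : -7463/96
;; 8. split(x→29) : -7463/2784
;; 9. amplify(x→60) : -37315/232

Answer: -7463/2784


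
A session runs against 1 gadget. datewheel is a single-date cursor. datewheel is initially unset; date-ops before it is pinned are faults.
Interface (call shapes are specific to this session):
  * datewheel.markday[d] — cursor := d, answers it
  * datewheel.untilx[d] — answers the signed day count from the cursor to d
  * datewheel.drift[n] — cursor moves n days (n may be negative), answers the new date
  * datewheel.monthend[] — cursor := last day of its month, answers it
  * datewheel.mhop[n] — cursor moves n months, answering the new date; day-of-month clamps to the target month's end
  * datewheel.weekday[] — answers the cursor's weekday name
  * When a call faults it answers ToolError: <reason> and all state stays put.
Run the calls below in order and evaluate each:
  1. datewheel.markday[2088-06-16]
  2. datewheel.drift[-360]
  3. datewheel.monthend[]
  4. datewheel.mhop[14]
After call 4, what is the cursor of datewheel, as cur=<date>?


Answer: cur=2088-08-30

Derivation:
Act: datewheel.markday[d: 2088-06-16]
Obs: 2088-06-16
Act: datewheel.drift[n: -360]
Obs: 2087-06-22
Act: datewheel.monthend[]
Obs: 2087-06-30
Act: datewheel.mhop[n: 14]
Obs: 2088-08-30


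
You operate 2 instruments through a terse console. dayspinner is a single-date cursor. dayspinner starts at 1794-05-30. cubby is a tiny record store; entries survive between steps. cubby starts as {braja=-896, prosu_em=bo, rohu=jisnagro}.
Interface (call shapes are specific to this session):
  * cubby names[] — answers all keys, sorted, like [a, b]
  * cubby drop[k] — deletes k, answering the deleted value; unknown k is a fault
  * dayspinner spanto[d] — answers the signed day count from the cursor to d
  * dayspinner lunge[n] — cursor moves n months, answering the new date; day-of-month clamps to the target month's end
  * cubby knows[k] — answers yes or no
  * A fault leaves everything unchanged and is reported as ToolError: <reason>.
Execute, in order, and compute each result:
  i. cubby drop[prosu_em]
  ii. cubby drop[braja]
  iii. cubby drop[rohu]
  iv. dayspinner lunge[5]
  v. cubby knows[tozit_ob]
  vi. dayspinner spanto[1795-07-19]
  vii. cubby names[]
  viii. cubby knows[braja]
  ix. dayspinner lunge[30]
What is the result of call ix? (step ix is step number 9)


Answer: 1797-04-30

Derivation:
# 1. cubby drop(k: prosu_em) => bo
# 2. cubby drop(k: braja) => -896
# 3. cubby drop(k: rohu) => jisnagro
# 4. dayspinner lunge(n: 5) => 1794-10-30
# 5. cubby knows(k: tozit_ob) => no
# 6. dayspinner spanto(d: 1795-07-19) => 262
# 7. cubby names() => []
# 8. cubby knows(k: braja) => no
# 9. dayspinner lunge(n: 30) => 1797-04-30


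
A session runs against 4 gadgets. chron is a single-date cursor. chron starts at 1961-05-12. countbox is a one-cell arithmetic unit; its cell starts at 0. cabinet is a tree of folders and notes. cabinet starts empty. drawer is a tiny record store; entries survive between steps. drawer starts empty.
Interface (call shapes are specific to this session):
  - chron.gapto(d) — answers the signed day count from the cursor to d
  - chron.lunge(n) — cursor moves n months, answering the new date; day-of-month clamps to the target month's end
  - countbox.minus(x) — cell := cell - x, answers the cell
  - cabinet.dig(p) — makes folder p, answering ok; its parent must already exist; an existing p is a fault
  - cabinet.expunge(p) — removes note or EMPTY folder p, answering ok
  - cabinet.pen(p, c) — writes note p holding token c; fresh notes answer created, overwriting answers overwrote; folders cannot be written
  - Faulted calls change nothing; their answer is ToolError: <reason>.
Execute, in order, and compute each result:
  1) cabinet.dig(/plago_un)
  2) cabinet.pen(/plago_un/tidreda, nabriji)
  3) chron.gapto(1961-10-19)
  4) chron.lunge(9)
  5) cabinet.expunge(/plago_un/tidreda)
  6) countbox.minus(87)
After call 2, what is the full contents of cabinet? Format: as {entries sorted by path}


Answer: {plago_un/, plago_un/tidreda=nabriji}

Derivation:
Invoking cabinet.dig(/plago_un), and see ok.
Invoking cabinet.pen(/plago_un/tidreda, nabriji), yielding created.
Using chron.gapto(1961-10-19), giving 160.
I call chron.lunge(9), giving 1962-02-12.
Then cabinet.expunge(/plago_un/tidreda), yielding ok.
Next I call countbox.minus(87), giving -87.


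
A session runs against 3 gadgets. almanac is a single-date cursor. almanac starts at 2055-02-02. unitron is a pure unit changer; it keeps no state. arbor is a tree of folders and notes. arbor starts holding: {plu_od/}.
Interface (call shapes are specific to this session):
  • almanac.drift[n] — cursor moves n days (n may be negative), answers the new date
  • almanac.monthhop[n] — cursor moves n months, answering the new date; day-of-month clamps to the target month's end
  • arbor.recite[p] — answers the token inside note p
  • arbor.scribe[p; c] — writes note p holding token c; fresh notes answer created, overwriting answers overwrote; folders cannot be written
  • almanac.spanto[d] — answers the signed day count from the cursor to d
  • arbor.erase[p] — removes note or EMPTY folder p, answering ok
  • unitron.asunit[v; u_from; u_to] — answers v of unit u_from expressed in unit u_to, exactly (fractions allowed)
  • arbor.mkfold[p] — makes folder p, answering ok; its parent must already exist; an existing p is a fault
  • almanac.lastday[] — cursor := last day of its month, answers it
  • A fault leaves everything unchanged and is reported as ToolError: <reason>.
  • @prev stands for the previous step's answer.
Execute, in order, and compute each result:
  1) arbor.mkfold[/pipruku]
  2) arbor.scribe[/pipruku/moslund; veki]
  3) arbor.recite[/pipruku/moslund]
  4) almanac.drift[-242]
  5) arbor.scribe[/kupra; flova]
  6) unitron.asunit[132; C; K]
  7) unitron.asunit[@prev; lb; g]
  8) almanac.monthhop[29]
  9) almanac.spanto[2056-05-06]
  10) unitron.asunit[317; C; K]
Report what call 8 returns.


Answer: 2056-11-05

Derivation:
% arbor.mkfold(p→/pipruku) : ok
% arbor.scribe(p→/pipruku/moslund, c→veki) : created
% arbor.recite(p→/pipruku/moslund) : veki
% almanac.drift(n→-242) : 2054-06-05
% arbor.scribe(p→/kupra, c→flova) : created
% unitron.asunit(v→132, u_from→C, u_to→K) : 8103/20
% unitron.asunit(v→@prev, u_from→lb, u_to→g) : 367545897411/2000000
% almanac.monthhop(n→29) : 2056-11-05
% almanac.spanto(d→2056-05-06) : -183
% unitron.asunit(v→317, u_from→C, u_to→K) : 11803/20


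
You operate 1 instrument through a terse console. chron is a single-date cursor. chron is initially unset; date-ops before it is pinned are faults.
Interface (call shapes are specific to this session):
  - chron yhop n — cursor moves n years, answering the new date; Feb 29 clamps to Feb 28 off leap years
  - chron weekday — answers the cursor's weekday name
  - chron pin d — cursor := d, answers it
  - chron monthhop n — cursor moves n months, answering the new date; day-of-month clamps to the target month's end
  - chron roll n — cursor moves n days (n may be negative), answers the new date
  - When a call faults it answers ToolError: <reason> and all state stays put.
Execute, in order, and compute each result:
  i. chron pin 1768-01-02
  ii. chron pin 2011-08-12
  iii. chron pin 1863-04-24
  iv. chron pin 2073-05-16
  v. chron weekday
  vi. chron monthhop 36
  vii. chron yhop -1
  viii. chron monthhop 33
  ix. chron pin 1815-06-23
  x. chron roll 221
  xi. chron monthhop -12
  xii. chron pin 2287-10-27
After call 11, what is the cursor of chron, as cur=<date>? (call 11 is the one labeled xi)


-- chron pin(d=1768-01-02) ~> 1768-01-02
-- chron pin(d=2011-08-12) ~> 2011-08-12
-- chron pin(d=1863-04-24) ~> 1863-04-24
-- chron pin(d=2073-05-16) ~> 2073-05-16
-- chron weekday() ~> Tuesday
-- chron monthhop(n=36) ~> 2076-05-16
-- chron yhop(n=-1) ~> 2075-05-16
-- chron monthhop(n=33) ~> 2078-02-16
-- chron pin(d=1815-06-23) ~> 1815-06-23
-- chron roll(n=221) ~> 1816-01-30
-- chron monthhop(n=-12) ~> 1815-01-30
-- chron pin(d=2287-10-27) ~> 2287-10-27

Answer: cur=1815-01-30


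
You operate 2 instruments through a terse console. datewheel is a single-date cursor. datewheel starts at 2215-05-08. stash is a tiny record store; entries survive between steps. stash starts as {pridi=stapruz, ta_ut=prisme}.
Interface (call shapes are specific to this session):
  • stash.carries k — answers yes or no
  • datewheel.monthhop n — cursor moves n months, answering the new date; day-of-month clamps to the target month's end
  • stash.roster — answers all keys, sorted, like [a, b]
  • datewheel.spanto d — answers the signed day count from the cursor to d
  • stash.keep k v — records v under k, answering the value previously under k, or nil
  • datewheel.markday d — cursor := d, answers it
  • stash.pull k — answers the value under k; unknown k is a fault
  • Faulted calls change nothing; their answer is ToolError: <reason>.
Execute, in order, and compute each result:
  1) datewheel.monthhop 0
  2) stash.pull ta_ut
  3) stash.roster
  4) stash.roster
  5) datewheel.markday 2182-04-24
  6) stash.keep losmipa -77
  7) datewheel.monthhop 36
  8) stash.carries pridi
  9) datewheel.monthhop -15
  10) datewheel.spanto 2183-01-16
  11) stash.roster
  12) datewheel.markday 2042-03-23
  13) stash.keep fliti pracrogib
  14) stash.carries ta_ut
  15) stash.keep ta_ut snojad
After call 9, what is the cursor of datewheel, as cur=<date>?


Answer: cur=2184-01-24

Derivation:
! datewheel.monthhop(0) : 2215-05-08
! stash.pull(ta_ut) : prisme
! stash.roster() : [pridi, ta_ut]
! stash.roster() : [pridi, ta_ut]
! datewheel.markday(2182-04-24) : 2182-04-24
! stash.keep(losmipa, -77) : nil
! datewheel.monthhop(36) : 2185-04-24
! stash.carries(pridi) : yes
! datewheel.monthhop(-15) : 2184-01-24
! datewheel.spanto(2183-01-16) : -373
! stash.roster() : [losmipa, pridi, ta_ut]
! datewheel.markday(2042-03-23) : 2042-03-23
! stash.keep(fliti, pracrogib) : nil
! stash.carries(ta_ut) : yes
! stash.keep(ta_ut, snojad) : prisme


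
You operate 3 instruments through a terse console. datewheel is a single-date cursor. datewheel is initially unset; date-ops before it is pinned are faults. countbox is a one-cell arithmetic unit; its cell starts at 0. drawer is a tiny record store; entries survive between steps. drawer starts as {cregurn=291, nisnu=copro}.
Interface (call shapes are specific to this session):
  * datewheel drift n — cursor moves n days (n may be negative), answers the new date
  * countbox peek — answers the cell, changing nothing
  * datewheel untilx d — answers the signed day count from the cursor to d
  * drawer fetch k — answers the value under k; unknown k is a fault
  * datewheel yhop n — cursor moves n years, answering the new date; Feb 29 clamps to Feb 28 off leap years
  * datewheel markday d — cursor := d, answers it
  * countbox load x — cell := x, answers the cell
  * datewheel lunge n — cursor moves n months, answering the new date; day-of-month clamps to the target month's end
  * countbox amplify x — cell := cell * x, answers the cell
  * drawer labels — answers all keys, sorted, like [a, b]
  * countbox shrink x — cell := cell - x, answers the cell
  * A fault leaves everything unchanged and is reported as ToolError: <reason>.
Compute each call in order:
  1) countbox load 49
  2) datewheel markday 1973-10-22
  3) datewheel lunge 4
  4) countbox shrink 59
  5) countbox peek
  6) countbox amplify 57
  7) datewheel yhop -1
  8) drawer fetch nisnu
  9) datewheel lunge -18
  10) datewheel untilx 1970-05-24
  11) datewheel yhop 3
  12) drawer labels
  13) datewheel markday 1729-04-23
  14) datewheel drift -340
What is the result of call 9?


Answer: 1971-08-22

Derivation:
·→ countbox load(x='49')
·← 49
·→ datewheel markday(d='1973-10-22')
·← 1973-10-22
·→ datewheel lunge(n='4')
·← 1974-02-22
·→ countbox shrink(x='59')
·← -10
·→ countbox peek()
·← -10
·→ countbox amplify(x='57')
·← -570
·→ datewheel yhop(n='-1')
·← 1973-02-22
·→ drawer fetch(k='nisnu')
·← copro
·→ datewheel lunge(n='-18')
·← 1971-08-22
·→ datewheel untilx(d='1970-05-24')
·← -455
·→ datewheel yhop(n='3')
·← 1974-08-22
·→ drawer labels()
·← [cregurn, nisnu]
·→ datewheel markday(d='1729-04-23')
·← 1729-04-23
·→ datewheel drift(n='-340')
·← 1728-05-18


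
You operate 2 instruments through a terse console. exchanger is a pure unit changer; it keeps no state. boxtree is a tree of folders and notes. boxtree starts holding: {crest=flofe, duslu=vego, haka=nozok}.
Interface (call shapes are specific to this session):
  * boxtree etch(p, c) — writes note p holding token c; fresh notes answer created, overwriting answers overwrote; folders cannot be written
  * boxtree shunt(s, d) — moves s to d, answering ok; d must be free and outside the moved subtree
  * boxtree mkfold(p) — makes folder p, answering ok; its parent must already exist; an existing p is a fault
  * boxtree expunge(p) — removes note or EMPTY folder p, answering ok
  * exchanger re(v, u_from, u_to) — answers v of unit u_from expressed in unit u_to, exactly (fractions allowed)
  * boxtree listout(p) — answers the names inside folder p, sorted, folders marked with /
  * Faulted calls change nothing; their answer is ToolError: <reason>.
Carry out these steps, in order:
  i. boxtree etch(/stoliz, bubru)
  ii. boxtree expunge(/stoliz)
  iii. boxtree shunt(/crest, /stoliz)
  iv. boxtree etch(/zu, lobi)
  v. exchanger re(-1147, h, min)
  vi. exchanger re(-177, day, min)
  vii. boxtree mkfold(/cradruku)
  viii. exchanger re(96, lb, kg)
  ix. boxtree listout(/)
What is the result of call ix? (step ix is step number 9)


Answer: [cradruku/, duslu, haka, stoliz, zu]

Derivation:
·→ boxtree etch(/stoliz, bubru)
·← created
·→ boxtree expunge(/stoliz)
·← ok
·→ boxtree shunt(/crest, /stoliz)
·← ok
·→ boxtree etch(/zu, lobi)
·← created
·→ exchanger re(-1147, h, min)
·← -68820
·→ exchanger re(-177, day, min)
·← -254880
·→ boxtree mkfold(/cradruku)
·← ok
·→ exchanger re(96, lb, kg)
·← 136077711/3125000
·→ boxtree listout(/)
·← [cradruku/, duslu, haka, stoliz, zu]


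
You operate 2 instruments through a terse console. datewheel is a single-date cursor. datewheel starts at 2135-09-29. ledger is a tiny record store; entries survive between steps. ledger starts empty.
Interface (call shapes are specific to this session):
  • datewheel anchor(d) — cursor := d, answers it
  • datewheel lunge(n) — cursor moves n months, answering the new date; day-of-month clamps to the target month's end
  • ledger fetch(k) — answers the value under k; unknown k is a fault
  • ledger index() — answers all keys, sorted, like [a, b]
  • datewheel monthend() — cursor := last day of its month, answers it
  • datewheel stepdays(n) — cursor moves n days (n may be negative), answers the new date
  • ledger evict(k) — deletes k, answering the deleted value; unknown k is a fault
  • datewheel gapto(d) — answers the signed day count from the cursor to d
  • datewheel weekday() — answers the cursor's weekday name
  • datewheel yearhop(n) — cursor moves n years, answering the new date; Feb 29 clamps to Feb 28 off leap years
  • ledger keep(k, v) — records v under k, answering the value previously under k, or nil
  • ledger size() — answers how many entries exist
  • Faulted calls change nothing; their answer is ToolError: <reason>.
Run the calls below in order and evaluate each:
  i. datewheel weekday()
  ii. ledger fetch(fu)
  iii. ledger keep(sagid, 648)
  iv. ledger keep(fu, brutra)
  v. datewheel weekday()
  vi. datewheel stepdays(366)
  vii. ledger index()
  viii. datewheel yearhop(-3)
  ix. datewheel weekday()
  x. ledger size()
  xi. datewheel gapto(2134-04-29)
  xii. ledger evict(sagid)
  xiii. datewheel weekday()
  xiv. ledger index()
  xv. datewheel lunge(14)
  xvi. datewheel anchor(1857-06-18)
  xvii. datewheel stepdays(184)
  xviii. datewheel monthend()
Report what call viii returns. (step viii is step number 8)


Answer: 2133-09-29

Derivation:
! 1. datewheel weekday() ~> Thursday
! 2. ledger fetch(fu) ~> ToolError: no such key fu
! 3. ledger keep(sagid, 648) ~> nil
! 4. ledger keep(fu, brutra) ~> nil
! 5. datewheel weekday() ~> Thursday
! 6. datewheel stepdays(366) ~> 2136-09-29
! 7. ledger index() ~> [fu, sagid]
! 8. datewheel yearhop(-3) ~> 2133-09-29
! 9. datewheel weekday() ~> Tuesday
! 10. ledger size() ~> 2
! 11. datewheel gapto(2134-04-29) ~> 212
! 12. ledger evict(sagid) ~> 648
! 13. datewheel weekday() ~> Tuesday
! 14. ledger index() ~> [fu]
! 15. datewheel lunge(14) ~> 2134-11-29
! 16. datewheel anchor(1857-06-18) ~> 1857-06-18
! 17. datewheel stepdays(184) ~> 1857-12-19
! 18. datewheel monthend() ~> 1857-12-31


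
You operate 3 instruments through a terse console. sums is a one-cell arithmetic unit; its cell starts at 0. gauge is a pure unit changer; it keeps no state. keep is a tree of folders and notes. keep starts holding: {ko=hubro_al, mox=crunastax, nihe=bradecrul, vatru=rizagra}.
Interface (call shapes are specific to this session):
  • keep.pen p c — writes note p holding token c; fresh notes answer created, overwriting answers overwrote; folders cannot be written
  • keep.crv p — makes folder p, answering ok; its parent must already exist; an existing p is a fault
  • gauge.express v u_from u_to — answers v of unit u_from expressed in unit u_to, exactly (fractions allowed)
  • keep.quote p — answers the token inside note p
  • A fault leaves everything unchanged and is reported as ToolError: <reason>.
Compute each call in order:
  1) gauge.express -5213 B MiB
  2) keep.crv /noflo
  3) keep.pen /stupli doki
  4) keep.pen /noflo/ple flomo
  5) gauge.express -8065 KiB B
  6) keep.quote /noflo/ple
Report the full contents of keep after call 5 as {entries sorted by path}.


I call express with v=-5213, u_from=B, u_to=MiB, and get -5213/1048576.
Then crv with p=/noflo, and observe ok.
I use pen with p=/stupli, c=doki, which returns created.
I run pen with p=/noflo/ple, c=flomo, giving created.
I call express with v=-8065, u_from=KiB, u_to=B, yielding -8258560.
I use quote with p=/noflo/ple, → flomo.

Answer: {ko=hubro_al, mox=crunastax, nihe=bradecrul, noflo/, noflo/ple=flomo, stupli=doki, vatru=rizagra}


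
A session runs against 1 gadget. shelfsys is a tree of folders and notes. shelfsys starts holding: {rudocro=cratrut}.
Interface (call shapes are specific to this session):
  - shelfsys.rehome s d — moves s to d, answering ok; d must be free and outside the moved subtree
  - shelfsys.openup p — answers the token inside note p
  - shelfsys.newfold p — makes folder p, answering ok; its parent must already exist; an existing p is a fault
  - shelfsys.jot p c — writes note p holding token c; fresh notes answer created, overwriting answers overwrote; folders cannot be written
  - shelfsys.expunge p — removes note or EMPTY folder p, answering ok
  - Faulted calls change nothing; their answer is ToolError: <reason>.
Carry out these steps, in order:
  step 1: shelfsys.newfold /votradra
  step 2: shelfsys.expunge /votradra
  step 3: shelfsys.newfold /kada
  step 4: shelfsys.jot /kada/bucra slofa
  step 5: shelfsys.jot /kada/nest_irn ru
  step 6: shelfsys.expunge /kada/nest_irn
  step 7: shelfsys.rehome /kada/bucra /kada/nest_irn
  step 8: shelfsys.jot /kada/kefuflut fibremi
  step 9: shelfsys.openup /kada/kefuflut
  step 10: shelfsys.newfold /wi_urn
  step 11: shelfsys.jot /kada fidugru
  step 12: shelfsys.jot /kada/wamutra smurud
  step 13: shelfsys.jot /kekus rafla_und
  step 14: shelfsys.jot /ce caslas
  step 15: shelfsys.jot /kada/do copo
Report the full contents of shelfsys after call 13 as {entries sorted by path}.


Answer: {kada/, kada/kefuflut=fibremi, kada/nest_irn=slofa, kada/wamutra=smurud, kekus=rafla_und, rudocro=cratrut, wi_urn/}

Derivation:
> shelfsys.newfold /votradra
= ok
> shelfsys.expunge /votradra
= ok
> shelfsys.newfold /kada
= ok
> shelfsys.jot /kada/bucra slofa
= created
> shelfsys.jot /kada/nest_irn ru
= created
> shelfsys.expunge /kada/nest_irn
= ok
> shelfsys.rehome /kada/bucra /kada/nest_irn
= ok
> shelfsys.jot /kada/kefuflut fibremi
= created
> shelfsys.openup /kada/kefuflut
= fibremi
> shelfsys.newfold /wi_urn
= ok
> shelfsys.jot /kada fidugru
= ToolError: is a directory
> shelfsys.jot /kada/wamutra smurud
= created
> shelfsys.jot /kekus rafla_und
= created
> shelfsys.jot /ce caslas
= created
> shelfsys.jot /kada/do copo
= created


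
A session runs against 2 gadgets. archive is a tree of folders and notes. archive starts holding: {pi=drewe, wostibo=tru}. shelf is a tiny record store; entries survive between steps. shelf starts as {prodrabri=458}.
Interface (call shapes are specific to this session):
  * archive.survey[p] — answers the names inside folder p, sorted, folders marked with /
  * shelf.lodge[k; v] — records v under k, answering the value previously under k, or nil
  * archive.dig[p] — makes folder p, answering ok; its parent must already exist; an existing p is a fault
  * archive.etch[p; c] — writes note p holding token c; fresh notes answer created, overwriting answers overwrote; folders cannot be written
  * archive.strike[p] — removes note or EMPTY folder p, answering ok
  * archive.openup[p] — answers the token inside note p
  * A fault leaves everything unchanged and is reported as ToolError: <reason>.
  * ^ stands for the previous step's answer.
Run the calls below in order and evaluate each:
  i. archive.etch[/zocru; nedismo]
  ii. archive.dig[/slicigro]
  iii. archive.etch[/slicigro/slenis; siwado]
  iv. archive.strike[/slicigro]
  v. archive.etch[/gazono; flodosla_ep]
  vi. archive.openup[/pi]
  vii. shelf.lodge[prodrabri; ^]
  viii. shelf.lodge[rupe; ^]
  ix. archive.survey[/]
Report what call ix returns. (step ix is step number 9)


Answer: [gazono, pi, slicigro/, wostibo, zocru]

Derivation:
Step: etch[p=/zocru; c=nedismo]
Result: created
Step: dig[p=/slicigro]
Result: ok
Step: etch[p=/slicigro/slenis; c=siwado]
Result: created
Step: strike[p=/slicigro]
Result: ToolError: not empty
Step: etch[p=/gazono; c=flodosla_ep]
Result: created
Step: openup[p=/pi]
Result: drewe
Step: lodge[k=prodrabri; v=^]
Result: 458
Step: lodge[k=rupe; v=^]
Result: nil
Step: survey[p=/]
Result: [gazono, pi, slicigro/, wostibo, zocru]


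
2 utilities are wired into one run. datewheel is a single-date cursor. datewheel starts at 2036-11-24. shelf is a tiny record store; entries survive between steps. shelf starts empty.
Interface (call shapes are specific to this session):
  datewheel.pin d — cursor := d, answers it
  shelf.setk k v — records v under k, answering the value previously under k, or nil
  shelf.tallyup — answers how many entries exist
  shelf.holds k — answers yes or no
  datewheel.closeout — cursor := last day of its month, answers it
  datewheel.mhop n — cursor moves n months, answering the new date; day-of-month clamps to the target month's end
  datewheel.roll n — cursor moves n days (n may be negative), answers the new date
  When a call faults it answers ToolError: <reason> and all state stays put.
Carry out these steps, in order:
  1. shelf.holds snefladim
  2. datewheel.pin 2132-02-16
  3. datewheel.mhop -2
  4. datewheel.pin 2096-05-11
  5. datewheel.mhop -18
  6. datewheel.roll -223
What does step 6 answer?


Answer: 2094-04-02

Derivation:
Do: holds[k→snefladim]
See: no
Do: pin[d→2132-02-16]
See: 2132-02-16
Do: mhop[n→-2]
See: 2131-12-16
Do: pin[d→2096-05-11]
See: 2096-05-11
Do: mhop[n→-18]
See: 2094-11-11
Do: roll[n→-223]
See: 2094-04-02


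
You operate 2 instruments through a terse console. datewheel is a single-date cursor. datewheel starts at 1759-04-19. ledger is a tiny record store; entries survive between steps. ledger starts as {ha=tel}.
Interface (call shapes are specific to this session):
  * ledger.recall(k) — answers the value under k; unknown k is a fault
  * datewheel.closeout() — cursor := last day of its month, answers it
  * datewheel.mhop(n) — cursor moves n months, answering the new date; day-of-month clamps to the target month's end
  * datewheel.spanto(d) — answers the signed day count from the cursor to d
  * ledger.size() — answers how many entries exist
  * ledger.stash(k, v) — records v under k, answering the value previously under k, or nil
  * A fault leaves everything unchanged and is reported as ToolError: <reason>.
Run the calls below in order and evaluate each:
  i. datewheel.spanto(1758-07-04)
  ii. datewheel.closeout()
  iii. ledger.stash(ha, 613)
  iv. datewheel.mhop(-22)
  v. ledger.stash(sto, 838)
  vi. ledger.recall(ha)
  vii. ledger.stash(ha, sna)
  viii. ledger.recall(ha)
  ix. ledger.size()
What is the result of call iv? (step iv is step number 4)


~$ spanto d: 1758-07-04
[out] -289
~$ closeout
[out] 1759-04-30
~$ stash k: ha v: 613
[out] tel
~$ mhop n: -22
[out] 1757-06-30
~$ stash k: sto v: 838
[out] nil
~$ recall k: ha
[out] 613
~$ stash k: ha v: sna
[out] 613
~$ recall k: ha
[out] sna
~$ size
[out] 2

Answer: 1757-06-30
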